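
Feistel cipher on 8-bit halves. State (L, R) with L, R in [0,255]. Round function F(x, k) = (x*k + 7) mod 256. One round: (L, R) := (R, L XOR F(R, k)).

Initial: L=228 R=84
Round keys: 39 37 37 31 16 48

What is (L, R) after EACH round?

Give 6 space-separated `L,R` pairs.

Round 1 (k=39): L=84 R=55
Round 2 (k=37): L=55 R=174
Round 3 (k=37): L=174 R=26
Round 4 (k=31): L=26 R=131
Round 5 (k=16): L=131 R=45
Round 6 (k=48): L=45 R=244

Answer: 84,55 55,174 174,26 26,131 131,45 45,244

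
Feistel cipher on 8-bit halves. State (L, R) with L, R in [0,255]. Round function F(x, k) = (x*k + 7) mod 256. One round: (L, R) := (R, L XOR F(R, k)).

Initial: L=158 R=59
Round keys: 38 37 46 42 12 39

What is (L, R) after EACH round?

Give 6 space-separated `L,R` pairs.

Answer: 59,87 87,161 161,162 162,58 58,29 29,72

Derivation:
Round 1 (k=38): L=59 R=87
Round 2 (k=37): L=87 R=161
Round 3 (k=46): L=161 R=162
Round 4 (k=42): L=162 R=58
Round 5 (k=12): L=58 R=29
Round 6 (k=39): L=29 R=72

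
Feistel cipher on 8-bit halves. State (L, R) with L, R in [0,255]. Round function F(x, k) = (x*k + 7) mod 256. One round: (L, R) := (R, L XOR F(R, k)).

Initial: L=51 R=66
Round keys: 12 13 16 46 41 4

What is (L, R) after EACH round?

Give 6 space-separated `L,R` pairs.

Round 1 (k=12): L=66 R=44
Round 2 (k=13): L=44 R=1
Round 3 (k=16): L=1 R=59
Round 4 (k=46): L=59 R=160
Round 5 (k=41): L=160 R=156
Round 6 (k=4): L=156 R=215

Answer: 66,44 44,1 1,59 59,160 160,156 156,215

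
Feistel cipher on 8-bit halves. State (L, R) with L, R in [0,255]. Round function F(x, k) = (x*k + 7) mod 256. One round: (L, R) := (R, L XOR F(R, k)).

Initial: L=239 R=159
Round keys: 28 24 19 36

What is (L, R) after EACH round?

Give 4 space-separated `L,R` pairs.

Answer: 159,132 132,248 248,235 235,235

Derivation:
Round 1 (k=28): L=159 R=132
Round 2 (k=24): L=132 R=248
Round 3 (k=19): L=248 R=235
Round 4 (k=36): L=235 R=235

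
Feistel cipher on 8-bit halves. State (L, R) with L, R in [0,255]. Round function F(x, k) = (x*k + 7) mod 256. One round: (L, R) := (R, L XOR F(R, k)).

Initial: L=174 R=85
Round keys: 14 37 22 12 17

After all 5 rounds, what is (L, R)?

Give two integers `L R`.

Round 1 (k=14): L=85 R=3
Round 2 (k=37): L=3 R=35
Round 3 (k=22): L=35 R=10
Round 4 (k=12): L=10 R=92
Round 5 (k=17): L=92 R=41

Answer: 92 41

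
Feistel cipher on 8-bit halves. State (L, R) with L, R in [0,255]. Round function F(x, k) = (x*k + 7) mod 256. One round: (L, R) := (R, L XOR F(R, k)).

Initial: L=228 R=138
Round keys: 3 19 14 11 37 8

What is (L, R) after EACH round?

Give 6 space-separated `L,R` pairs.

Round 1 (k=3): L=138 R=65
Round 2 (k=19): L=65 R=80
Round 3 (k=14): L=80 R=38
Round 4 (k=11): L=38 R=249
Round 5 (k=37): L=249 R=34
Round 6 (k=8): L=34 R=238

Answer: 138,65 65,80 80,38 38,249 249,34 34,238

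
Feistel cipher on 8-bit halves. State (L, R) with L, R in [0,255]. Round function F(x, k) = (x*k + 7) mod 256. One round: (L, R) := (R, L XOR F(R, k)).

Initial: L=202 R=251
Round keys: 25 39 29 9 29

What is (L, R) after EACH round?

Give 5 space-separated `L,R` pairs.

Round 1 (k=25): L=251 R=64
Round 2 (k=39): L=64 R=60
Round 3 (k=29): L=60 R=147
Round 4 (k=9): L=147 R=14
Round 5 (k=29): L=14 R=14

Answer: 251,64 64,60 60,147 147,14 14,14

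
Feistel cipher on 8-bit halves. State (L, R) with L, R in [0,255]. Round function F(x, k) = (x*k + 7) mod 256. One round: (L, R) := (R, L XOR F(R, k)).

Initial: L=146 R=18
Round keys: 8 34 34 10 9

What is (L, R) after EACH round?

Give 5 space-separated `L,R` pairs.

Answer: 18,5 5,163 163,168 168,52 52,115

Derivation:
Round 1 (k=8): L=18 R=5
Round 2 (k=34): L=5 R=163
Round 3 (k=34): L=163 R=168
Round 4 (k=10): L=168 R=52
Round 5 (k=9): L=52 R=115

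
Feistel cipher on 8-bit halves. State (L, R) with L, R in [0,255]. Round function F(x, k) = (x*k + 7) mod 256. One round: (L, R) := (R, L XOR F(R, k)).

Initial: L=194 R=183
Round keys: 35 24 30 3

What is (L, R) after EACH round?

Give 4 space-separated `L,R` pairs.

Round 1 (k=35): L=183 R=206
Round 2 (k=24): L=206 R=224
Round 3 (k=30): L=224 R=137
Round 4 (k=3): L=137 R=66

Answer: 183,206 206,224 224,137 137,66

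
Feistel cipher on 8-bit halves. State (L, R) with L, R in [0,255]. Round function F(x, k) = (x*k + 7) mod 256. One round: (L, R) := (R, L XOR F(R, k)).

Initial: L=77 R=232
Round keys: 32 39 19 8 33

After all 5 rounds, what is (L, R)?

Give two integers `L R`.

Round 1 (k=32): L=232 R=74
Round 2 (k=39): L=74 R=165
Round 3 (k=19): L=165 R=12
Round 4 (k=8): L=12 R=194
Round 5 (k=33): L=194 R=5

Answer: 194 5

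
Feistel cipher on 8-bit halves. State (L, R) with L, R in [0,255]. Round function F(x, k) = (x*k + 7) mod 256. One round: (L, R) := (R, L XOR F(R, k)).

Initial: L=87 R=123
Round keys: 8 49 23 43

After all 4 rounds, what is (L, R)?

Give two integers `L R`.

Round 1 (k=8): L=123 R=136
Round 2 (k=49): L=136 R=116
Round 3 (k=23): L=116 R=251
Round 4 (k=43): L=251 R=68

Answer: 251 68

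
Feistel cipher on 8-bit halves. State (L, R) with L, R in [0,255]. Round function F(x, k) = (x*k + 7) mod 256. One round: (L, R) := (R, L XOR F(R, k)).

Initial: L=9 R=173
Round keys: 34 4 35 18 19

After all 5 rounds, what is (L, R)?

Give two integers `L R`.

Round 1 (k=34): L=173 R=8
Round 2 (k=4): L=8 R=138
Round 3 (k=35): L=138 R=237
Round 4 (k=18): L=237 R=59
Round 5 (k=19): L=59 R=133

Answer: 59 133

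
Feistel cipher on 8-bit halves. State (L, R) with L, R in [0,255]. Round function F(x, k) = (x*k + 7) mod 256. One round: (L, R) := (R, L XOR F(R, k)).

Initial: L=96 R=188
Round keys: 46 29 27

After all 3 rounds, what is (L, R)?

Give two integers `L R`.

Answer: 102 102

Derivation:
Round 1 (k=46): L=188 R=175
Round 2 (k=29): L=175 R=102
Round 3 (k=27): L=102 R=102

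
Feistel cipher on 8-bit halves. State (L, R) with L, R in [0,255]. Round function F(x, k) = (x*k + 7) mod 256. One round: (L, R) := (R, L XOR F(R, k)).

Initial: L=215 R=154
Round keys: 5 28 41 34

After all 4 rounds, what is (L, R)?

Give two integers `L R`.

Round 1 (k=5): L=154 R=222
Round 2 (k=28): L=222 R=213
Round 3 (k=41): L=213 R=250
Round 4 (k=34): L=250 R=238

Answer: 250 238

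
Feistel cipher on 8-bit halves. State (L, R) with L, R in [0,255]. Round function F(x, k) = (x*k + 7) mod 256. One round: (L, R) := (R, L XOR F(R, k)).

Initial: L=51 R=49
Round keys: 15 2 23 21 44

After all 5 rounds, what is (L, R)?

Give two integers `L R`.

Round 1 (k=15): L=49 R=213
Round 2 (k=2): L=213 R=128
Round 3 (k=23): L=128 R=82
Round 4 (k=21): L=82 R=65
Round 5 (k=44): L=65 R=97

Answer: 65 97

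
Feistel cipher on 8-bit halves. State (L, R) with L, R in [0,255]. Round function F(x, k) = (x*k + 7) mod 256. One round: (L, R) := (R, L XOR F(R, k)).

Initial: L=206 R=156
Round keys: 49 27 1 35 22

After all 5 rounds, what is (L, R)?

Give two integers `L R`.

Round 1 (k=49): L=156 R=45
Round 2 (k=27): L=45 R=90
Round 3 (k=1): L=90 R=76
Round 4 (k=35): L=76 R=49
Round 5 (k=22): L=49 R=113

Answer: 49 113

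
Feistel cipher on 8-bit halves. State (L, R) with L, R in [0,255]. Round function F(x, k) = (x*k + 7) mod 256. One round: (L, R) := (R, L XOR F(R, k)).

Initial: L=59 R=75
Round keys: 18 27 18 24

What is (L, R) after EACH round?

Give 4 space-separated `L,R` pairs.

Round 1 (k=18): L=75 R=118
Round 2 (k=27): L=118 R=50
Round 3 (k=18): L=50 R=253
Round 4 (k=24): L=253 R=141

Answer: 75,118 118,50 50,253 253,141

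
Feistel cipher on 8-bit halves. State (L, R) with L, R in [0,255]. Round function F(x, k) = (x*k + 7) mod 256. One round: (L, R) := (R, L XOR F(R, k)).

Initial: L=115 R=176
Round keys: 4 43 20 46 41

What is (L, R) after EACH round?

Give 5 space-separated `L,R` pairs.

Round 1 (k=4): L=176 R=180
Round 2 (k=43): L=180 R=243
Round 3 (k=20): L=243 R=183
Round 4 (k=46): L=183 R=26
Round 5 (k=41): L=26 R=134

Answer: 176,180 180,243 243,183 183,26 26,134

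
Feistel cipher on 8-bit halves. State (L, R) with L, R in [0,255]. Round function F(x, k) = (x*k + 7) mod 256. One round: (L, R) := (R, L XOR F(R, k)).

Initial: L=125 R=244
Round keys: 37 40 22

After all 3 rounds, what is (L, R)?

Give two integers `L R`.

Answer: 131 127

Derivation:
Round 1 (k=37): L=244 R=54
Round 2 (k=40): L=54 R=131
Round 3 (k=22): L=131 R=127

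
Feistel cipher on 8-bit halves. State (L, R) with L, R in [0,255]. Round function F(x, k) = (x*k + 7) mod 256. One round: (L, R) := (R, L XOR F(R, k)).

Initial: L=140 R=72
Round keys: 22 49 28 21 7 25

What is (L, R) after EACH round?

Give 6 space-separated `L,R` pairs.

Round 1 (k=22): L=72 R=187
Round 2 (k=49): L=187 R=154
Round 3 (k=28): L=154 R=100
Round 4 (k=21): L=100 R=161
Round 5 (k=7): L=161 R=10
Round 6 (k=25): L=10 R=160

Answer: 72,187 187,154 154,100 100,161 161,10 10,160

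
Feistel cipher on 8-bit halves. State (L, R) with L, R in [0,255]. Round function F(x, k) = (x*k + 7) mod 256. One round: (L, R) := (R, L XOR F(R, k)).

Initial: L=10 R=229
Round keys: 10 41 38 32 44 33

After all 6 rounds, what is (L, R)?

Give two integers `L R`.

Round 1 (k=10): L=229 R=243
Round 2 (k=41): L=243 R=23
Round 3 (k=38): L=23 R=130
Round 4 (k=32): L=130 R=80
Round 5 (k=44): L=80 R=69
Round 6 (k=33): L=69 R=188

Answer: 69 188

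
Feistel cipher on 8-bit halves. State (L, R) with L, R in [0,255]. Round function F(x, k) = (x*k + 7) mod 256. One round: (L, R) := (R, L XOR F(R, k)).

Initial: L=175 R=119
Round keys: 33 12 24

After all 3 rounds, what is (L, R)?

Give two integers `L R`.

Answer: 36 150

Derivation:
Round 1 (k=33): L=119 R=241
Round 2 (k=12): L=241 R=36
Round 3 (k=24): L=36 R=150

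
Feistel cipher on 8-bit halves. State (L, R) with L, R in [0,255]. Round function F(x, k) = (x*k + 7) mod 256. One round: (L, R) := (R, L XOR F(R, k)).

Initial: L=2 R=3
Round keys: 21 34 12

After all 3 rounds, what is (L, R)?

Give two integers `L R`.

Round 1 (k=21): L=3 R=68
Round 2 (k=34): L=68 R=12
Round 3 (k=12): L=12 R=211

Answer: 12 211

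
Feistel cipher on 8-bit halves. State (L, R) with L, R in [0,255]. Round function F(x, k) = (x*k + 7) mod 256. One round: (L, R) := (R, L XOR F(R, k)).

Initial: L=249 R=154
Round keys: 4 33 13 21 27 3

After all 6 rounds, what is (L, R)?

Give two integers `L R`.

Answer: 255 8

Derivation:
Round 1 (k=4): L=154 R=150
Round 2 (k=33): L=150 R=199
Round 3 (k=13): L=199 R=180
Round 4 (k=21): L=180 R=12
Round 5 (k=27): L=12 R=255
Round 6 (k=3): L=255 R=8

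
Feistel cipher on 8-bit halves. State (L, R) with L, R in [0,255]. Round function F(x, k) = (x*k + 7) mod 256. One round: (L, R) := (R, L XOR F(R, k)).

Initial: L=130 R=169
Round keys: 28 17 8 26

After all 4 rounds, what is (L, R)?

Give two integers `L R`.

Answer: 142 194

Derivation:
Round 1 (k=28): L=169 R=1
Round 2 (k=17): L=1 R=177
Round 3 (k=8): L=177 R=142
Round 4 (k=26): L=142 R=194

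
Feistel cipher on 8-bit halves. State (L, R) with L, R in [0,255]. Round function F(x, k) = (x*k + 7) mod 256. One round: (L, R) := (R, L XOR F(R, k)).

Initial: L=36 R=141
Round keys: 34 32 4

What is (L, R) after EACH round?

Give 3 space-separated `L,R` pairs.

Answer: 141,229 229,42 42,74

Derivation:
Round 1 (k=34): L=141 R=229
Round 2 (k=32): L=229 R=42
Round 3 (k=4): L=42 R=74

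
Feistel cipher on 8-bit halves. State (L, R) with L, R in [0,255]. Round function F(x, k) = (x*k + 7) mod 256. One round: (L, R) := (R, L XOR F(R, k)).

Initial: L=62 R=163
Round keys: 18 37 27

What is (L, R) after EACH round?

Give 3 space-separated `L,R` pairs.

Answer: 163,67 67,21 21,125

Derivation:
Round 1 (k=18): L=163 R=67
Round 2 (k=37): L=67 R=21
Round 3 (k=27): L=21 R=125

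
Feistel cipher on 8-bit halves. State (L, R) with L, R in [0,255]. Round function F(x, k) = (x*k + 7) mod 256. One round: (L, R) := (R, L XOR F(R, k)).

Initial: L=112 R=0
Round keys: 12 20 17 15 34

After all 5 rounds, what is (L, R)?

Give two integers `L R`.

Round 1 (k=12): L=0 R=119
Round 2 (k=20): L=119 R=83
Round 3 (k=17): L=83 R=253
Round 4 (k=15): L=253 R=137
Round 5 (k=34): L=137 R=196

Answer: 137 196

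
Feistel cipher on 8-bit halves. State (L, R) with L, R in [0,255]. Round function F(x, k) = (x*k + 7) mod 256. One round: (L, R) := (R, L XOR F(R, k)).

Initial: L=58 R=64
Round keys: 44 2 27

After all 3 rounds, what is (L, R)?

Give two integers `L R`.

Round 1 (k=44): L=64 R=61
Round 2 (k=2): L=61 R=193
Round 3 (k=27): L=193 R=95

Answer: 193 95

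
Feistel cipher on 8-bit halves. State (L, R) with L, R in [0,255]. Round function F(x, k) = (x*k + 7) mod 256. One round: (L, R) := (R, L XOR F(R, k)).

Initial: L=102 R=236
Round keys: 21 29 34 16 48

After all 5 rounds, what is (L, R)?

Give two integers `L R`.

Round 1 (k=21): L=236 R=5
Round 2 (k=29): L=5 R=116
Round 3 (k=34): L=116 R=106
Round 4 (k=16): L=106 R=211
Round 5 (k=48): L=211 R=253

Answer: 211 253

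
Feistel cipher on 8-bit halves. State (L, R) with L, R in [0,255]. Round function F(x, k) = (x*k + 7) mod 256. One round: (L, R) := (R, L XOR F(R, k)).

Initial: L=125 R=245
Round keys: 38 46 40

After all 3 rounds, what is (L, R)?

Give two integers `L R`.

Round 1 (k=38): L=245 R=24
Round 2 (k=46): L=24 R=162
Round 3 (k=40): L=162 R=79

Answer: 162 79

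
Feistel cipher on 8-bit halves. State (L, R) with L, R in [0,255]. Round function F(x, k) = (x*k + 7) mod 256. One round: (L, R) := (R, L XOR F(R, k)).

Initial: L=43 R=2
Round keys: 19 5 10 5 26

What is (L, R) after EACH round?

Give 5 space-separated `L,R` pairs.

Answer: 2,6 6,39 39,139 139,153 153,26

Derivation:
Round 1 (k=19): L=2 R=6
Round 2 (k=5): L=6 R=39
Round 3 (k=10): L=39 R=139
Round 4 (k=5): L=139 R=153
Round 5 (k=26): L=153 R=26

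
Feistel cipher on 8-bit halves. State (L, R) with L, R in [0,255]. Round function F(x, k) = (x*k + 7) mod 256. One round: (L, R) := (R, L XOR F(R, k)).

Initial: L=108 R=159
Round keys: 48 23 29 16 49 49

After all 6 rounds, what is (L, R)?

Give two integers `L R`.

Round 1 (k=48): L=159 R=187
Round 2 (k=23): L=187 R=75
Round 3 (k=29): L=75 R=61
Round 4 (k=16): L=61 R=156
Round 5 (k=49): L=156 R=222
Round 6 (k=49): L=222 R=25

Answer: 222 25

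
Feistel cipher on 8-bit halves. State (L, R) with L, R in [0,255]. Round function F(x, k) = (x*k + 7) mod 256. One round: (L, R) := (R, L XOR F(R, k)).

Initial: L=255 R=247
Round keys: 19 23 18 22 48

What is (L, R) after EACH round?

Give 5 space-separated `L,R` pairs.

Answer: 247,163 163,91 91,206 206,224 224,201

Derivation:
Round 1 (k=19): L=247 R=163
Round 2 (k=23): L=163 R=91
Round 3 (k=18): L=91 R=206
Round 4 (k=22): L=206 R=224
Round 5 (k=48): L=224 R=201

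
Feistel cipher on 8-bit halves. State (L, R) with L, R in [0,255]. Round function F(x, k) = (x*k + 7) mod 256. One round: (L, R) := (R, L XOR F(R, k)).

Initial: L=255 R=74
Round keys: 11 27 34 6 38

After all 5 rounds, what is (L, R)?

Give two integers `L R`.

Answer: 190 212

Derivation:
Round 1 (k=11): L=74 R=202
Round 2 (k=27): L=202 R=31
Round 3 (k=34): L=31 R=239
Round 4 (k=6): L=239 R=190
Round 5 (k=38): L=190 R=212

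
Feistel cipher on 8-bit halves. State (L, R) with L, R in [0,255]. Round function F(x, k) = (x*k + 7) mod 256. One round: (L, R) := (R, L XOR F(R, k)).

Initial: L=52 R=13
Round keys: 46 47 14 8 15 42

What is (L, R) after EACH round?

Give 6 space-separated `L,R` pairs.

Round 1 (k=46): L=13 R=105
Round 2 (k=47): L=105 R=67
Round 3 (k=14): L=67 R=216
Round 4 (k=8): L=216 R=132
Round 5 (k=15): L=132 R=27
Round 6 (k=42): L=27 R=241

Answer: 13,105 105,67 67,216 216,132 132,27 27,241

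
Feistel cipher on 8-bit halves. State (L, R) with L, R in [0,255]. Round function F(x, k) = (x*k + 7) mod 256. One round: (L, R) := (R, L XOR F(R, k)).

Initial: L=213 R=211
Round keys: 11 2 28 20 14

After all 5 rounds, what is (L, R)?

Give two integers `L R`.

Round 1 (k=11): L=211 R=205
Round 2 (k=2): L=205 R=114
Round 3 (k=28): L=114 R=178
Round 4 (k=20): L=178 R=157
Round 5 (k=14): L=157 R=47

Answer: 157 47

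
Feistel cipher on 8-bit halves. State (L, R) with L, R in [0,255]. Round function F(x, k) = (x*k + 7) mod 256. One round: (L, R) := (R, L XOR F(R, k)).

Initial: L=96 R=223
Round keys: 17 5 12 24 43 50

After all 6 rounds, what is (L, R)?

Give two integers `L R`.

Answer: 199 112

Derivation:
Round 1 (k=17): L=223 R=182
Round 2 (k=5): L=182 R=74
Round 3 (k=12): L=74 R=201
Round 4 (k=24): L=201 R=149
Round 5 (k=43): L=149 R=199
Round 6 (k=50): L=199 R=112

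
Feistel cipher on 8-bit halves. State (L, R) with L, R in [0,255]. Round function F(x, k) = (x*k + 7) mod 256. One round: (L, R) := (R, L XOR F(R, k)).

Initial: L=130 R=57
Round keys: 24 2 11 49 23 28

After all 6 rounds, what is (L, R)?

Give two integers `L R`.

Round 1 (k=24): L=57 R=221
Round 2 (k=2): L=221 R=248
Round 3 (k=11): L=248 R=114
Round 4 (k=49): L=114 R=33
Round 5 (k=23): L=33 R=140
Round 6 (k=28): L=140 R=118

Answer: 140 118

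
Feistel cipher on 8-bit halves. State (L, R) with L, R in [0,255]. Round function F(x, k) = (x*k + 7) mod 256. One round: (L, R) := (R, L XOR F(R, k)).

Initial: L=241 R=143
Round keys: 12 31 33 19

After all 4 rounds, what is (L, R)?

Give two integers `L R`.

Round 1 (k=12): L=143 R=74
Round 2 (k=31): L=74 R=114
Round 3 (k=33): L=114 R=243
Round 4 (k=19): L=243 R=98

Answer: 243 98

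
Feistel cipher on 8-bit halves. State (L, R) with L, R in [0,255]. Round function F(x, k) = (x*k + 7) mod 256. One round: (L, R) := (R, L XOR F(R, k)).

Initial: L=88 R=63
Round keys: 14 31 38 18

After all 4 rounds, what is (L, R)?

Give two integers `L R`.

Round 1 (k=14): L=63 R=33
Round 2 (k=31): L=33 R=57
Round 3 (k=38): L=57 R=92
Round 4 (k=18): L=92 R=70

Answer: 92 70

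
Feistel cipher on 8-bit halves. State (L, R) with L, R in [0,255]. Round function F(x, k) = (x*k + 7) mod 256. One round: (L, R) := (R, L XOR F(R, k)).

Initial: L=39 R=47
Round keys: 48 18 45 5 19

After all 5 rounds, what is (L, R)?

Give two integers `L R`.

Answer: 170 122

Derivation:
Round 1 (k=48): L=47 R=240
Round 2 (k=18): L=240 R=200
Round 3 (k=45): L=200 R=223
Round 4 (k=5): L=223 R=170
Round 5 (k=19): L=170 R=122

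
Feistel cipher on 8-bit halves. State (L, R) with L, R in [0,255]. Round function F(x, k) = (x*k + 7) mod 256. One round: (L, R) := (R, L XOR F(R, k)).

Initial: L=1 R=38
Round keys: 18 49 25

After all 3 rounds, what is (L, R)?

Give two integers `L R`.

Answer: 63 156

Derivation:
Round 1 (k=18): L=38 R=178
Round 2 (k=49): L=178 R=63
Round 3 (k=25): L=63 R=156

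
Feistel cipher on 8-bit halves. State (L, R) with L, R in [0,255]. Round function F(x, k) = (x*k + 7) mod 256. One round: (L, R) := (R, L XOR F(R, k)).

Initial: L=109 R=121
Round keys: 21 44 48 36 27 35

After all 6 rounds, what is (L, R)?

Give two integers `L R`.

Round 1 (k=21): L=121 R=153
Round 2 (k=44): L=153 R=42
Round 3 (k=48): L=42 R=126
Round 4 (k=36): L=126 R=149
Round 5 (k=27): L=149 R=192
Round 6 (k=35): L=192 R=210

Answer: 192 210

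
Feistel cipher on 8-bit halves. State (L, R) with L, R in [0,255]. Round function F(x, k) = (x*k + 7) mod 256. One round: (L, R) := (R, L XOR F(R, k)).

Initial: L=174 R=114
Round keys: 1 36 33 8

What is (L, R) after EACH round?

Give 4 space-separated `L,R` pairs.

Round 1 (k=1): L=114 R=215
Round 2 (k=36): L=215 R=49
Round 3 (k=33): L=49 R=143
Round 4 (k=8): L=143 R=78

Answer: 114,215 215,49 49,143 143,78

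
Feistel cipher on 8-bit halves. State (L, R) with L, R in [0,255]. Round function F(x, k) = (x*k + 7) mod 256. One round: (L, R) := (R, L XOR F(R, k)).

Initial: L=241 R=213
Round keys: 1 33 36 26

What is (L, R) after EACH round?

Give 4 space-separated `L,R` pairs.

Round 1 (k=1): L=213 R=45
Round 2 (k=33): L=45 R=1
Round 3 (k=36): L=1 R=6
Round 4 (k=26): L=6 R=162

Answer: 213,45 45,1 1,6 6,162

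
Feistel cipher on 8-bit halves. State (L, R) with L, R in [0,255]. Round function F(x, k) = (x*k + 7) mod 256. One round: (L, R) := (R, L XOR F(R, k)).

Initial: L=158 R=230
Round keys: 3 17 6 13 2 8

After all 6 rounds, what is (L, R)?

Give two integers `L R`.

Answer: 85 224

Derivation:
Round 1 (k=3): L=230 R=39
Round 2 (k=17): L=39 R=120
Round 3 (k=6): L=120 R=240
Round 4 (k=13): L=240 R=79
Round 5 (k=2): L=79 R=85
Round 6 (k=8): L=85 R=224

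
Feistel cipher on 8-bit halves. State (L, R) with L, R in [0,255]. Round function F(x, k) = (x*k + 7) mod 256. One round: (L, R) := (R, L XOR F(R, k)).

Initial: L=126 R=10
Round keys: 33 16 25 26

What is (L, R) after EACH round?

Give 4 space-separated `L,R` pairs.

Round 1 (k=33): L=10 R=47
Round 2 (k=16): L=47 R=253
Round 3 (k=25): L=253 R=147
Round 4 (k=26): L=147 R=8

Answer: 10,47 47,253 253,147 147,8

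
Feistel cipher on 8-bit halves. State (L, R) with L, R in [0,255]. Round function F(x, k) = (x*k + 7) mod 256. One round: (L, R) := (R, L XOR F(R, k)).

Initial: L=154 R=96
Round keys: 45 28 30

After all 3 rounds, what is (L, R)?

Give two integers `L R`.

Round 1 (k=45): L=96 R=125
Round 2 (k=28): L=125 R=211
Round 3 (k=30): L=211 R=188

Answer: 211 188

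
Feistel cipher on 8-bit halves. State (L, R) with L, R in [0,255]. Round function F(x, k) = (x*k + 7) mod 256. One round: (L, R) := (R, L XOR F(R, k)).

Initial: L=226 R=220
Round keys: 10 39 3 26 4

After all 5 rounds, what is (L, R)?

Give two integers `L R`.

Round 1 (k=10): L=220 R=125
Round 2 (k=39): L=125 R=206
Round 3 (k=3): L=206 R=12
Round 4 (k=26): L=12 R=241
Round 5 (k=4): L=241 R=199

Answer: 241 199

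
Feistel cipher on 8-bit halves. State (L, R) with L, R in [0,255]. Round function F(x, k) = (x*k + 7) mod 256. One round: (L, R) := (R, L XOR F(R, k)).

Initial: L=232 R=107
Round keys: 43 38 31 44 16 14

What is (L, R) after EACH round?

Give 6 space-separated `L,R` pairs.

Round 1 (k=43): L=107 R=232
Round 2 (k=38): L=232 R=28
Round 3 (k=31): L=28 R=131
Round 4 (k=44): L=131 R=151
Round 5 (k=16): L=151 R=244
Round 6 (k=14): L=244 R=200

Answer: 107,232 232,28 28,131 131,151 151,244 244,200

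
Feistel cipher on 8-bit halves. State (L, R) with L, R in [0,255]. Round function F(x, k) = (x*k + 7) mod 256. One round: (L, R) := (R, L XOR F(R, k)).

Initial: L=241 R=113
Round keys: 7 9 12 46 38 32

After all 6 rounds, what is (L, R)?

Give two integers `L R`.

Answer: 147 231

Derivation:
Round 1 (k=7): L=113 R=239
Round 2 (k=9): L=239 R=31
Round 3 (k=12): L=31 R=148
Round 4 (k=46): L=148 R=128
Round 5 (k=38): L=128 R=147
Round 6 (k=32): L=147 R=231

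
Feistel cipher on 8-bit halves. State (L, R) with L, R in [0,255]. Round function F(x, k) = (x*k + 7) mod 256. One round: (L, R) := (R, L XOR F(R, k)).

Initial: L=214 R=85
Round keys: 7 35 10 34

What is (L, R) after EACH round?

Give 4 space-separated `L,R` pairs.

Answer: 85,140 140,126 126,127 127,155

Derivation:
Round 1 (k=7): L=85 R=140
Round 2 (k=35): L=140 R=126
Round 3 (k=10): L=126 R=127
Round 4 (k=34): L=127 R=155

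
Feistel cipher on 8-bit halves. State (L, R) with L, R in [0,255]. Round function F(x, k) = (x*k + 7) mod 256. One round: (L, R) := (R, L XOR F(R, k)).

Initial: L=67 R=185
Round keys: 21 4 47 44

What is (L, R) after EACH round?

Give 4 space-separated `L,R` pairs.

Answer: 185,119 119,90 90,250 250,165

Derivation:
Round 1 (k=21): L=185 R=119
Round 2 (k=4): L=119 R=90
Round 3 (k=47): L=90 R=250
Round 4 (k=44): L=250 R=165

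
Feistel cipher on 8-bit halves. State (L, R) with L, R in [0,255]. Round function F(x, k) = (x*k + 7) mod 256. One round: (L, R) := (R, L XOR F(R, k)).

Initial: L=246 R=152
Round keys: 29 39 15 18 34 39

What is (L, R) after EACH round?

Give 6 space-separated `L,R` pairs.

Round 1 (k=29): L=152 R=201
Round 2 (k=39): L=201 R=62
Round 3 (k=15): L=62 R=96
Round 4 (k=18): L=96 R=249
Round 5 (k=34): L=249 R=121
Round 6 (k=39): L=121 R=143

Answer: 152,201 201,62 62,96 96,249 249,121 121,143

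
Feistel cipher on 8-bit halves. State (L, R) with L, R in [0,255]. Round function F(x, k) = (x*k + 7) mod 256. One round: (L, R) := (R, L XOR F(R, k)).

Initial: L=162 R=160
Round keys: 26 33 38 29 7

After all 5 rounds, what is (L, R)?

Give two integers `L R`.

Round 1 (k=26): L=160 R=229
Round 2 (k=33): L=229 R=44
Round 3 (k=38): L=44 R=106
Round 4 (k=29): L=106 R=37
Round 5 (k=7): L=37 R=96

Answer: 37 96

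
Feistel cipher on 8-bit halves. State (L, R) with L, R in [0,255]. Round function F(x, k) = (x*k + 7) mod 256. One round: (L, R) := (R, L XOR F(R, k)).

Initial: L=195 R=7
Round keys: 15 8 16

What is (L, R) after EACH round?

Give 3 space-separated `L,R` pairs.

Round 1 (k=15): L=7 R=179
Round 2 (k=8): L=179 R=152
Round 3 (k=16): L=152 R=52

Answer: 7,179 179,152 152,52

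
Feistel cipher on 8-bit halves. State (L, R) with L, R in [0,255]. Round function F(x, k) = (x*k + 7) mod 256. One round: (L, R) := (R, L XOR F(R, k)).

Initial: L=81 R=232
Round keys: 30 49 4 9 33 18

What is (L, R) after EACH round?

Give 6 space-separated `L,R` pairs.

Answer: 232,102 102,101 101,253 253,137 137,77 77,248

Derivation:
Round 1 (k=30): L=232 R=102
Round 2 (k=49): L=102 R=101
Round 3 (k=4): L=101 R=253
Round 4 (k=9): L=253 R=137
Round 5 (k=33): L=137 R=77
Round 6 (k=18): L=77 R=248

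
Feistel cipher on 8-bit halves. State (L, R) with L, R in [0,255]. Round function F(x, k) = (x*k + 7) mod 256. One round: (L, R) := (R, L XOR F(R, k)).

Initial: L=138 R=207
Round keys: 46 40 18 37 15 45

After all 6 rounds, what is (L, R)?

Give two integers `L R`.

Answer: 200 180

Derivation:
Round 1 (k=46): L=207 R=179
Round 2 (k=40): L=179 R=48
Round 3 (k=18): L=48 R=212
Round 4 (k=37): L=212 R=155
Round 5 (k=15): L=155 R=200
Round 6 (k=45): L=200 R=180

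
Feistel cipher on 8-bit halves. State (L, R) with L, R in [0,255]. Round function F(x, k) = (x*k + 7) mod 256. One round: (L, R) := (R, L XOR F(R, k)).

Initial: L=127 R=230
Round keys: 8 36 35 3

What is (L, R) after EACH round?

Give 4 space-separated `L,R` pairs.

Round 1 (k=8): L=230 R=72
Round 2 (k=36): L=72 R=193
Round 3 (k=35): L=193 R=34
Round 4 (k=3): L=34 R=172

Answer: 230,72 72,193 193,34 34,172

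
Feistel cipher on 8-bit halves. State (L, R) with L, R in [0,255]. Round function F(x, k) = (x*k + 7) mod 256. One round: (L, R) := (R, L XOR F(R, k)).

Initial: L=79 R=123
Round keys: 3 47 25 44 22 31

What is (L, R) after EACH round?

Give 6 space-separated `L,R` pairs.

Answer: 123,55 55,91 91,221 221,88 88,74 74,165

Derivation:
Round 1 (k=3): L=123 R=55
Round 2 (k=47): L=55 R=91
Round 3 (k=25): L=91 R=221
Round 4 (k=44): L=221 R=88
Round 5 (k=22): L=88 R=74
Round 6 (k=31): L=74 R=165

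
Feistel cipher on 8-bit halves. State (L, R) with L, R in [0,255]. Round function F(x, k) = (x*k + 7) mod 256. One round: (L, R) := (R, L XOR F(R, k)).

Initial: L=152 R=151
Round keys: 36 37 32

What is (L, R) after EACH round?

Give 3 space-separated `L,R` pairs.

Answer: 151,219 219,57 57,252

Derivation:
Round 1 (k=36): L=151 R=219
Round 2 (k=37): L=219 R=57
Round 3 (k=32): L=57 R=252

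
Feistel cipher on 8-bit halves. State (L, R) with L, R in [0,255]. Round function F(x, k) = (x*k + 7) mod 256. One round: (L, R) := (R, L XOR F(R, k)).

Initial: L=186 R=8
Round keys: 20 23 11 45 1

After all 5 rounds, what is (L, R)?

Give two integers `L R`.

Answer: 5 68

Derivation:
Round 1 (k=20): L=8 R=29
Round 2 (k=23): L=29 R=170
Round 3 (k=11): L=170 R=72
Round 4 (k=45): L=72 R=5
Round 5 (k=1): L=5 R=68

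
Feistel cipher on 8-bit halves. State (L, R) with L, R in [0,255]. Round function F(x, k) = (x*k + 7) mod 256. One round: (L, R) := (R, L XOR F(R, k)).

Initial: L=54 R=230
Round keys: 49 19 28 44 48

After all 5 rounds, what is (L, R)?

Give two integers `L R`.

Answer: 121 3

Derivation:
Round 1 (k=49): L=230 R=59
Round 2 (k=19): L=59 R=142
Round 3 (k=28): L=142 R=180
Round 4 (k=44): L=180 R=121
Round 5 (k=48): L=121 R=3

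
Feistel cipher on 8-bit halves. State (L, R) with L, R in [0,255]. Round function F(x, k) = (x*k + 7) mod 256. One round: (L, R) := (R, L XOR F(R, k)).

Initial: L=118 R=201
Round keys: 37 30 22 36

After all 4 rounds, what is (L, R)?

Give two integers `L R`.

Round 1 (k=37): L=201 R=98
Round 2 (k=30): L=98 R=74
Round 3 (k=22): L=74 R=1
Round 4 (k=36): L=1 R=97

Answer: 1 97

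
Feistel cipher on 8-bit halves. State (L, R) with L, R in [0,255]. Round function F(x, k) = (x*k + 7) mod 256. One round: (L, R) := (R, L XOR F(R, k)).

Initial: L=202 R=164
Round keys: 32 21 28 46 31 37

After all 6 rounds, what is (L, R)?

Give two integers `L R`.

Round 1 (k=32): L=164 R=77
Round 2 (k=21): L=77 R=252
Round 3 (k=28): L=252 R=218
Round 4 (k=46): L=218 R=207
Round 5 (k=31): L=207 R=194
Round 6 (k=37): L=194 R=222

Answer: 194 222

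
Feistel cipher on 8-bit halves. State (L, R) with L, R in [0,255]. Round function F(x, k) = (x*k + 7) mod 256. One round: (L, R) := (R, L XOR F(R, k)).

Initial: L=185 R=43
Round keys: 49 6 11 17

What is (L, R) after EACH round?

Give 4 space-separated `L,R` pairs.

Answer: 43,251 251,194 194,166 166,207

Derivation:
Round 1 (k=49): L=43 R=251
Round 2 (k=6): L=251 R=194
Round 3 (k=11): L=194 R=166
Round 4 (k=17): L=166 R=207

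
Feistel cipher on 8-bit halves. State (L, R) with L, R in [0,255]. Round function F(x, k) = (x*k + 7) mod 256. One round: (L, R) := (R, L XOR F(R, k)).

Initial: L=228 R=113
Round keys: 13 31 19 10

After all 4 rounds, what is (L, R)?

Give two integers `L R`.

Answer: 9 247

Derivation:
Round 1 (k=13): L=113 R=32
Round 2 (k=31): L=32 R=150
Round 3 (k=19): L=150 R=9
Round 4 (k=10): L=9 R=247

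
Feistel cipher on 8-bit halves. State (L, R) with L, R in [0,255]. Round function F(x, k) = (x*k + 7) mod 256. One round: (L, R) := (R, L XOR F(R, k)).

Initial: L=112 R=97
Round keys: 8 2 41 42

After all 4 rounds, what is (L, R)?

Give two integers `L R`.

Answer: 116 107

Derivation:
Round 1 (k=8): L=97 R=127
Round 2 (k=2): L=127 R=100
Round 3 (k=41): L=100 R=116
Round 4 (k=42): L=116 R=107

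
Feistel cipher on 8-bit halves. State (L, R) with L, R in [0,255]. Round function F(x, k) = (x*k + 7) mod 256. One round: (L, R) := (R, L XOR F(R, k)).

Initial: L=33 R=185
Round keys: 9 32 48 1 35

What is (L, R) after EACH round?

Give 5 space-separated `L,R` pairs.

Answer: 185,169 169,158 158,14 14,139 139,6

Derivation:
Round 1 (k=9): L=185 R=169
Round 2 (k=32): L=169 R=158
Round 3 (k=48): L=158 R=14
Round 4 (k=1): L=14 R=139
Round 5 (k=35): L=139 R=6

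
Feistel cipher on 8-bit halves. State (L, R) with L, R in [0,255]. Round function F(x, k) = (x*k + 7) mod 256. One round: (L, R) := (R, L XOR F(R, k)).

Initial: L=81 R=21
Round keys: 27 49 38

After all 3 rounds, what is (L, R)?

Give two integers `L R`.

Answer: 83 54

Derivation:
Round 1 (k=27): L=21 R=111
Round 2 (k=49): L=111 R=83
Round 3 (k=38): L=83 R=54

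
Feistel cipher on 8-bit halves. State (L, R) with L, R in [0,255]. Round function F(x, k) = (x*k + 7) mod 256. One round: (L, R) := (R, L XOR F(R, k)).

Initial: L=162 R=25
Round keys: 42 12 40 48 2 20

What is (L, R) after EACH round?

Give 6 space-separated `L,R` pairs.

Answer: 25,131 131,50 50,84 84,245 245,165 165,30

Derivation:
Round 1 (k=42): L=25 R=131
Round 2 (k=12): L=131 R=50
Round 3 (k=40): L=50 R=84
Round 4 (k=48): L=84 R=245
Round 5 (k=2): L=245 R=165
Round 6 (k=20): L=165 R=30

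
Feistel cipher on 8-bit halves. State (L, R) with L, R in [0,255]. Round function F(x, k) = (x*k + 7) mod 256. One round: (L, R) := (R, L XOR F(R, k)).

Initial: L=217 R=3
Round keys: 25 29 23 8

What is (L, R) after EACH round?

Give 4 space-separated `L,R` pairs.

Round 1 (k=25): L=3 R=139
Round 2 (k=29): L=139 R=197
Round 3 (k=23): L=197 R=49
Round 4 (k=8): L=49 R=74

Answer: 3,139 139,197 197,49 49,74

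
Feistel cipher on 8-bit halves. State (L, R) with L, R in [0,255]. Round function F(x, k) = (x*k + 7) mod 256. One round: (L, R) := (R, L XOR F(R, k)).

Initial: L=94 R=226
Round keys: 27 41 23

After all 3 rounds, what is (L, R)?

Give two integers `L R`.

Round 1 (k=27): L=226 R=131
Round 2 (k=41): L=131 R=224
Round 3 (k=23): L=224 R=164

Answer: 224 164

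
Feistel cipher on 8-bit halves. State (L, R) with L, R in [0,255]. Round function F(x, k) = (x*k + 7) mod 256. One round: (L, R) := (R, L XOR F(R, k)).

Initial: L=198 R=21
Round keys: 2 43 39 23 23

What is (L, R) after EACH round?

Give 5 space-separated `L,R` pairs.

Answer: 21,247 247,145 145,233 233,103 103,161

Derivation:
Round 1 (k=2): L=21 R=247
Round 2 (k=43): L=247 R=145
Round 3 (k=39): L=145 R=233
Round 4 (k=23): L=233 R=103
Round 5 (k=23): L=103 R=161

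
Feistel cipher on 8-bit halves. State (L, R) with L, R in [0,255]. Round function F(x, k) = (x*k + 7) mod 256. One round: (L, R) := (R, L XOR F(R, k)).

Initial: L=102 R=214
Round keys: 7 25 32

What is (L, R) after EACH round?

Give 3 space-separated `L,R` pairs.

Round 1 (k=7): L=214 R=135
Round 2 (k=25): L=135 R=224
Round 3 (k=32): L=224 R=128

Answer: 214,135 135,224 224,128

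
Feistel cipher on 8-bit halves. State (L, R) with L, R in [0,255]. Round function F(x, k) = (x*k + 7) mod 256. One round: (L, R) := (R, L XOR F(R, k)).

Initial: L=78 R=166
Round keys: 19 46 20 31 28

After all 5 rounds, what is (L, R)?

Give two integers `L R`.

Answer: 236 243

Derivation:
Round 1 (k=19): L=166 R=23
Round 2 (k=46): L=23 R=143
Round 3 (k=20): L=143 R=36
Round 4 (k=31): L=36 R=236
Round 5 (k=28): L=236 R=243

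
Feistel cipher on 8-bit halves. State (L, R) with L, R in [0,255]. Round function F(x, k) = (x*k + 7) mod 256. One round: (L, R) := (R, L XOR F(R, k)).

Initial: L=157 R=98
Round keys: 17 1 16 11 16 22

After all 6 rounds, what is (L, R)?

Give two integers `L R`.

Round 1 (k=17): L=98 R=20
Round 2 (k=1): L=20 R=121
Round 3 (k=16): L=121 R=131
Round 4 (k=11): L=131 R=209
Round 5 (k=16): L=209 R=148
Round 6 (k=22): L=148 R=110

Answer: 148 110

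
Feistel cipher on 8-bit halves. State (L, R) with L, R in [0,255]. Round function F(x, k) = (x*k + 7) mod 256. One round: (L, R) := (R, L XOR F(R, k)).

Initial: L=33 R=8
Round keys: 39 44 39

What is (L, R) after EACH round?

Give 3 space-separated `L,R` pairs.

Round 1 (k=39): L=8 R=30
Round 2 (k=44): L=30 R=39
Round 3 (k=39): L=39 R=230

Answer: 8,30 30,39 39,230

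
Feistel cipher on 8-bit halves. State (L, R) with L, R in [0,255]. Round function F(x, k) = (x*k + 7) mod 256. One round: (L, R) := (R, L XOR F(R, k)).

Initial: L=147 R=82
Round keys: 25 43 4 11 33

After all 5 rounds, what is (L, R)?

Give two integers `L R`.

Round 1 (k=25): L=82 R=154
Round 2 (k=43): L=154 R=183
Round 3 (k=4): L=183 R=121
Round 4 (k=11): L=121 R=141
Round 5 (k=33): L=141 R=77

Answer: 141 77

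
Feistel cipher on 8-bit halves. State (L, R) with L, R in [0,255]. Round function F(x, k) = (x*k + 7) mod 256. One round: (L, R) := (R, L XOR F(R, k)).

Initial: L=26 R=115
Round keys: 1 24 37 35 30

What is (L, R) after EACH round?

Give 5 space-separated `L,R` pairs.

Round 1 (k=1): L=115 R=96
Round 2 (k=24): L=96 R=116
Round 3 (k=37): L=116 R=171
Round 4 (k=35): L=171 R=28
Round 5 (k=30): L=28 R=228

Answer: 115,96 96,116 116,171 171,28 28,228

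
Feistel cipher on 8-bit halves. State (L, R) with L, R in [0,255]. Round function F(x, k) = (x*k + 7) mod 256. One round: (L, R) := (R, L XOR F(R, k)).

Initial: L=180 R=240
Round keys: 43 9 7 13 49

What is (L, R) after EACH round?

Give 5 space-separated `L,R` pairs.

Round 1 (k=43): L=240 R=227
Round 2 (k=9): L=227 R=242
Round 3 (k=7): L=242 R=70
Round 4 (k=13): L=70 R=103
Round 5 (k=49): L=103 R=248

Answer: 240,227 227,242 242,70 70,103 103,248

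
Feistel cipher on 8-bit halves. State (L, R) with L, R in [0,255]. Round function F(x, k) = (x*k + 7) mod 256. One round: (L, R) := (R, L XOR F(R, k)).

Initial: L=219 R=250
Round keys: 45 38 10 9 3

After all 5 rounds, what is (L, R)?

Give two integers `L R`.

Answer: 203 107

Derivation:
Round 1 (k=45): L=250 R=34
Round 2 (k=38): L=34 R=233
Round 3 (k=10): L=233 R=3
Round 4 (k=9): L=3 R=203
Round 5 (k=3): L=203 R=107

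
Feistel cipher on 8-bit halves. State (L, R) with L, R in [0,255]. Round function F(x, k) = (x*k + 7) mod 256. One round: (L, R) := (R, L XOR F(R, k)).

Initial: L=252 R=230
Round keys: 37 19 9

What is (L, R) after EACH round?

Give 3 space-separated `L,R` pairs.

Answer: 230,185 185,36 36,242

Derivation:
Round 1 (k=37): L=230 R=185
Round 2 (k=19): L=185 R=36
Round 3 (k=9): L=36 R=242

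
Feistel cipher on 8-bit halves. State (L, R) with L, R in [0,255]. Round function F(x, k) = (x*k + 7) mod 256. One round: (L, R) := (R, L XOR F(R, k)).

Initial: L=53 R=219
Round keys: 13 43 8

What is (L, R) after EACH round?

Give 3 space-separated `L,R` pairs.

Answer: 219,19 19,227 227,12

Derivation:
Round 1 (k=13): L=219 R=19
Round 2 (k=43): L=19 R=227
Round 3 (k=8): L=227 R=12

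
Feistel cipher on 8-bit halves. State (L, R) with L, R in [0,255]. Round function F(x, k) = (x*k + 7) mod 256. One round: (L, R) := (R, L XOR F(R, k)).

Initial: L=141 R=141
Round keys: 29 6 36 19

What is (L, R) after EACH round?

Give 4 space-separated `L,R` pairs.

Round 1 (k=29): L=141 R=141
Round 2 (k=6): L=141 R=216
Round 3 (k=36): L=216 R=234
Round 4 (k=19): L=234 R=189

Answer: 141,141 141,216 216,234 234,189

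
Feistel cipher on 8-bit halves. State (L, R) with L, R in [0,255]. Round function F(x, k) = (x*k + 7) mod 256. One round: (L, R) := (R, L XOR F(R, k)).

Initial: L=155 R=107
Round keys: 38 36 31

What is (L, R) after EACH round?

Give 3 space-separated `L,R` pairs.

Answer: 107,114 114,100 100,81

Derivation:
Round 1 (k=38): L=107 R=114
Round 2 (k=36): L=114 R=100
Round 3 (k=31): L=100 R=81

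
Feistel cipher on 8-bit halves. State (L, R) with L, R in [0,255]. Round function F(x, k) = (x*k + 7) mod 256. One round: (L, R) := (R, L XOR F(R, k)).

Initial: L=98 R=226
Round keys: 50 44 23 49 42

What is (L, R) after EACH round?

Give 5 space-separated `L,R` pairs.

Round 1 (k=50): L=226 R=73
Round 2 (k=44): L=73 R=113
Round 3 (k=23): L=113 R=103
Round 4 (k=49): L=103 R=207
Round 5 (k=42): L=207 R=154

Answer: 226,73 73,113 113,103 103,207 207,154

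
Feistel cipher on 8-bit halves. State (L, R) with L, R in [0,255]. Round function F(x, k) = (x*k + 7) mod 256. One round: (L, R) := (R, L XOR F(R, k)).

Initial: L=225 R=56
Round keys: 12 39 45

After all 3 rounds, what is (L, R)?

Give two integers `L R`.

Round 1 (k=12): L=56 R=70
Round 2 (k=39): L=70 R=137
Round 3 (k=45): L=137 R=90

Answer: 137 90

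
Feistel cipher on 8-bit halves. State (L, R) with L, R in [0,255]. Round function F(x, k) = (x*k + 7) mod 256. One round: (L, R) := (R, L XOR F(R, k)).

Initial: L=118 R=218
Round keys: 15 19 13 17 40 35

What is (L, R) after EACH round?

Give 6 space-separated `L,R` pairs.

Answer: 218,187 187,50 50,42 42,227 227,85 85,69

Derivation:
Round 1 (k=15): L=218 R=187
Round 2 (k=19): L=187 R=50
Round 3 (k=13): L=50 R=42
Round 4 (k=17): L=42 R=227
Round 5 (k=40): L=227 R=85
Round 6 (k=35): L=85 R=69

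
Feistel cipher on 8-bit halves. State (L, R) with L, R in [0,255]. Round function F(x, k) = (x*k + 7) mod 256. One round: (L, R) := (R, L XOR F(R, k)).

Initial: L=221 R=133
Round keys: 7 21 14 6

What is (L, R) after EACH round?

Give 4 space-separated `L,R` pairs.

Round 1 (k=7): L=133 R=119
Round 2 (k=21): L=119 R=79
Round 3 (k=14): L=79 R=46
Round 4 (k=6): L=46 R=84

Answer: 133,119 119,79 79,46 46,84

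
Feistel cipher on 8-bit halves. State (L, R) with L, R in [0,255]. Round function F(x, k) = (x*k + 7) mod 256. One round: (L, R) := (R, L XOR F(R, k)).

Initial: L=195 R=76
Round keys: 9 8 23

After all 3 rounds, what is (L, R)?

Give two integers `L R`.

Answer: 203 52

Derivation:
Round 1 (k=9): L=76 R=112
Round 2 (k=8): L=112 R=203
Round 3 (k=23): L=203 R=52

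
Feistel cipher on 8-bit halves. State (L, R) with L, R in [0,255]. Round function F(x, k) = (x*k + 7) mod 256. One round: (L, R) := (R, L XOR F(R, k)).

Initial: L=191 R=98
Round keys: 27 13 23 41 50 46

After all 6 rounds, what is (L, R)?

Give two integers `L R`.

Round 1 (k=27): L=98 R=226
Round 2 (k=13): L=226 R=227
Round 3 (k=23): L=227 R=142
Round 4 (k=41): L=142 R=38
Round 5 (k=50): L=38 R=253
Round 6 (k=46): L=253 R=91

Answer: 253 91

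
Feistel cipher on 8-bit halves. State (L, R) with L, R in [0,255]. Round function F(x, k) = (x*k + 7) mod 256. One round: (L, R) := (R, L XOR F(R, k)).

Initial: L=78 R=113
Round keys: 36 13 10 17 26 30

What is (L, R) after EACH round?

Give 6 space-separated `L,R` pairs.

Round 1 (k=36): L=113 R=165
Round 2 (k=13): L=165 R=25
Round 3 (k=10): L=25 R=164
Round 4 (k=17): L=164 R=242
Round 5 (k=26): L=242 R=63
Round 6 (k=30): L=63 R=155

Answer: 113,165 165,25 25,164 164,242 242,63 63,155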